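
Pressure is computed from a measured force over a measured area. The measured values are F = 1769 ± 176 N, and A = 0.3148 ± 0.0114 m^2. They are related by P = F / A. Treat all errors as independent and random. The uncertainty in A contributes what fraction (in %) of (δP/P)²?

(δP/P)² = (1·δF/F)² + (-1·δA/A)²
  F term: (1×0.0995)² = 0.00990
  A term: (-1×0.0362)² = 0.00131
Total = 0.0112. Share from A = 0.00131/0.0112 = 0.117.

11.7%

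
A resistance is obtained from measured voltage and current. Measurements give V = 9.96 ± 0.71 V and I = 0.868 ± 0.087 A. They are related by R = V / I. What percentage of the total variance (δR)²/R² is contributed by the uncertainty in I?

66.4%

(δR/R)² = (1·δV/V)² + (-1·δI/I)²
  V term: (1×0.0713)² = 0.00508
  I term: (-1×0.100)² = 0.0100
Total = 0.0151. Share from I = 0.0100/0.0151 = 0.664.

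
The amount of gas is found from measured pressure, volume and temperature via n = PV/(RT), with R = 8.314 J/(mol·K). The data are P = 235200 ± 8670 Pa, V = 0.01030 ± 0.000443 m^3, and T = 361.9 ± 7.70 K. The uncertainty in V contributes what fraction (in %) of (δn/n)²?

50.5%

(δn/n)² = (1·δP/P)² + (1·δV/V)² + (-1·δT/T)²
  P term: (1×0.0369)² = 0.00136
  V term: (1×0.0430)² = 0.00185
  T term: (-1×0.0213)² = 0.000453
Total = 0.00366. Share from V = 0.00185/0.00366 = 0.505.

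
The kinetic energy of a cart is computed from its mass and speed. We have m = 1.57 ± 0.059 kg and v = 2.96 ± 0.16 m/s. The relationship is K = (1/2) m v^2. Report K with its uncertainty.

6.88 ± 0.787 J

Relative error in a monomial: (δK/K)² = Σ (nᵢ · δxᵢ/xᵢ)².
  (1·δm/m)² = (1×0.0376)² = 0.00141;  (2·δv/v)² = (2×0.0541)² = 0.0117
δK/K = √(0.0131) = 0.114
K = 6.88 J, so δK = 0.114 × 6.88 = 0.787 J.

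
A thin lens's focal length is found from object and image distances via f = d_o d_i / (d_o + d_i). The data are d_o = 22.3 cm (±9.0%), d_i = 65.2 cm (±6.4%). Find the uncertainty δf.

∂f/∂d_o = (d_i/(d_o+d_i))² = 0.555;  ∂f/∂d_i = (d_o/(d_o+d_i))² = 0.0650
δf = √((∂f/∂d_o · δd_o)² + (∂f/∂d_i · δd_i)²) = √(1.24 + 0.0735) = 1.15 cm

1.15 cm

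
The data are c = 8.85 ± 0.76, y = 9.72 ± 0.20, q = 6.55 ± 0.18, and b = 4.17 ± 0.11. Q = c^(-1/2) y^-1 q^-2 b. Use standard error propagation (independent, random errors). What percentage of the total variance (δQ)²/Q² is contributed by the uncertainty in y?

(δQ/Q)² = (−½·δc/c)² + (-1·δy/y)² + (-2·δq/q)² + (1·δb/b)²
  c term: (-0.5×0.0859)² = 0.00184
  y term: (-1×0.0206)² = 0.000423
  q term: (-2×0.0275)² = 0.00302
  b term: (1×0.0264)² = 0.000696
Total = 0.00598. Share from y = 0.000423/0.00598 = 0.0708.

7.08%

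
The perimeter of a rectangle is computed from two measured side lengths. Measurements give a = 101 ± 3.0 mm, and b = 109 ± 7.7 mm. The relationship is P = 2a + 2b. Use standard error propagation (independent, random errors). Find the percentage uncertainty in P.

Each term contributes (cᵢ δxᵢ)² to (δP)²:
  (2·δa)² = 36.0;  (2·δb)² = 237
δP = √(273) = 16.5 mm
P = 420 mm, so δP/P = 16.5/420 = 0.0394.

3.94%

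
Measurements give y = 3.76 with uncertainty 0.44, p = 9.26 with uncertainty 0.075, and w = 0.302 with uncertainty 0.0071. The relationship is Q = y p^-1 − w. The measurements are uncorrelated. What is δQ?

Let h = y·p^-1 = 0.406. δh/h = √((1·δy/y)² + (-1·δp/p)²) = √(0.0137 + 6.56e-05) = 0.117, so δh = 0.0476.
Q = h − w: δQ = √(δh² + δw²) = √(0.00227 + 5.04e-05) = 0.0482

0.0482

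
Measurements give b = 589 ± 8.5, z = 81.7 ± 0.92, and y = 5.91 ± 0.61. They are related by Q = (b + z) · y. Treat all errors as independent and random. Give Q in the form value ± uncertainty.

3960 ± 412

Let u = b + z = 671. δu = √(δb² + δz²) = √(72.2 + 0.846) = 8.55, so δu/u = 0.0127.
Q is then a monomial in u, y:
δQ/Q = √((δu/u)² + (1·δy/y)²) = √(0.000162 + 0.0107) = 0.104
Q = 3960, so δQ = 0.104 × 3960 = 412.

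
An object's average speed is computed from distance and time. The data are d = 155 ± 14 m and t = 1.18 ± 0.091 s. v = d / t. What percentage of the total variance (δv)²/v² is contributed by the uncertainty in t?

(δv/v)² = (1·δd/d)² + (-1·δt/t)²
  d term: (1×0.0903)² = 0.00816
  t term: (-1×0.0771)² = 0.00595
Total = 0.0141. Share from t = 0.00595/0.0141 = 0.422.

42.2%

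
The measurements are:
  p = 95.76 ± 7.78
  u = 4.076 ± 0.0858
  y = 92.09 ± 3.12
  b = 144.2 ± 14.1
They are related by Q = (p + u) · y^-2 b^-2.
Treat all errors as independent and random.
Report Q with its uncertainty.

Let w = p + u = 99.84. δw = √(δp² + δu²) = √(60.5 + 0.00736) = 7.78, so δw/w = 0.0779.
Q is then a monomial in w, y, b:
δQ/Q = √((δw/w)² + (-2·δy/y)² + (-2·δb/b)²) = √(0.00607 + 0.00459 + 0.0382) = 0.221
Q = 5.662e-07, so δQ = 0.221 × 5.662e-07 = 1.25e-07.

(5.662 ± 1.25) × 10^-7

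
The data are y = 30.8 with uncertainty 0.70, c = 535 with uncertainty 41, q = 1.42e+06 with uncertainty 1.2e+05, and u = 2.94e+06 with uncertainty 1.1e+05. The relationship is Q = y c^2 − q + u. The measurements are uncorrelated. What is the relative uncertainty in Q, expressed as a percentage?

13.3%

Let p = y·c^2 = 8.82e+06. δp/p = √((1·δy/y)² + (2·δc/c)²) = √(0.000517 + 0.0235) = 0.155, so δp = 1.37e+06.
Q = p − q + u: δQ = √(δp² + δq² + δu²) = √(1.87e+12 + 1.44e+10 + 1.21e+10) = 1.38e+06
Q = 1.03e+07, so δQ/Q = 1.38e+06/1.03e+07 = 0.133.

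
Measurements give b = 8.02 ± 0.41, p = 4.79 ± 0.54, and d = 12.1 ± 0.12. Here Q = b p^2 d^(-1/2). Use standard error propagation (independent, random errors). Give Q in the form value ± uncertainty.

52.9 ± 12.2

Products/powers → add relative errors in quadrature, weighted by exponent:
  (1·δb/b)² = (1×0.0511)² = 0.00261;  (2·δp/p)² = (2×0.113)² = 0.0508;  (−½·δd/d)² = (-0.5×0.00992)² = 2.46e-05
δQ/Q = √(0.0535) = 0.231
Q = 52.9, so δQ = 0.231 × 52.9 = 12.2.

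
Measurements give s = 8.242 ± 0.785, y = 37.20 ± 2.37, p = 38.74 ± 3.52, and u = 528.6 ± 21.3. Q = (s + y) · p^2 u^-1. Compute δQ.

25.0

Let w = s + y = 45.44. δw = √(δs² + δy²) = √(0.616 + 5.62) = 2.50, so δw/w = 0.0549.
Q is then a monomial in w, p, u:
δQ/Q = √((δw/w)² + (2·δp/p)² + (-1·δu/u)²) = √(0.00302 + 0.0330 + 0.00162) = 0.194
Q = 129.0, so δQ = 0.194 × 129.0 = 25.0.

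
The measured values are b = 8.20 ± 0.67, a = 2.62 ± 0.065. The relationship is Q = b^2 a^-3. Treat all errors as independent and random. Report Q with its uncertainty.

3.74 ± 0.671

For a monomial Q ∝ b^2, a^-3, fractional errors add in quadrature:
  (2·δb/b)² = (2×0.0817)² = 0.0267;  (-3·δa/a)² = (-3×0.0248)² = 0.00554
δQ/Q = √(0.0322) = 0.180
Q = 3.74, so δQ = 0.180 × 3.74 = 0.671.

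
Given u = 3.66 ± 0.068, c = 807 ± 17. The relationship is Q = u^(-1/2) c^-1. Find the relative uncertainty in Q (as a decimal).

Each factor contributes (exponent × relative error)² to (δQ/Q)²:
  (−½·δu/u)² = (-0.5×0.0186)² = 8.63e-05;  (-1·δc/c)² = (-1×0.0211)² = 0.000444
δQ/Q = √(0.000530) = 0.0230

0.0230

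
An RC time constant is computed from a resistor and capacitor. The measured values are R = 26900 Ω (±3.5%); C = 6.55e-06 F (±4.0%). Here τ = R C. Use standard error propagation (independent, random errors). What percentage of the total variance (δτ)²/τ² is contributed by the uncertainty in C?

56.6%

(δτ/τ)² = (1·δR/R)² + (1·δC/C)²
  R term: (1×0.0350)² = 0.00123
  C term: (1×0.0400)² = 0.00160
Total = 0.00283. Share from C = 0.00160/0.00283 = 0.566.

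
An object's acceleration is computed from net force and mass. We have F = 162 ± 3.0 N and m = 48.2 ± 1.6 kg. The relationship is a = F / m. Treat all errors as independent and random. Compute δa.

0.128 m/s^2

Each factor contributes (exponent × relative error)² to (δa/a)²:
  (1·δF/F)² = (1×0.0185)² = 0.000343;  (-1·δm/m)² = (-1×0.0332)² = 0.00110
δa/a = √(0.00144) = 0.0380
a = 3.36 m/s^2, so δa = 0.0380 × 3.36 = 0.128 m/s^2.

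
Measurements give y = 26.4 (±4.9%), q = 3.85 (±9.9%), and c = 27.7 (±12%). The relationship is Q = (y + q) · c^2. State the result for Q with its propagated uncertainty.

Let u = y + q = 30.2. δu = √(δy² + δq²) = √(1.67 + 0.145) = 1.35, so δu/u = 0.0446.
Q is then a monomial in u, c:
δQ/Q = √((δu/u)² + (2·δc/c)²) = √(0.00199 + 0.0576) = 0.244
Q = 23200, so δQ = 0.244 × 23200 = 5670.

23200 ± 5670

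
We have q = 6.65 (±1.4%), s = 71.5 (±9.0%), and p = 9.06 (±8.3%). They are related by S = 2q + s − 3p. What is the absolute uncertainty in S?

6.82

Each term contributes (cᵢ δxᵢ)² to (δS)²:
  (2·δq)² = 0.0347;  (δs)² = 41.4;  (3·δp)² = 5.09
δS = √(46.5) = 6.82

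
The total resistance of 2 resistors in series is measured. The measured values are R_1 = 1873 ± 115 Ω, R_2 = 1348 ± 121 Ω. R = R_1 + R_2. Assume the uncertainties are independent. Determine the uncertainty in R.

Each term contributes (cᵢ δxᵢ)² to (δR)²:
  (δR_1)² = 13200;  (δR_2)² = 14600
δR = √(27900) = 167 Ω

167 Ω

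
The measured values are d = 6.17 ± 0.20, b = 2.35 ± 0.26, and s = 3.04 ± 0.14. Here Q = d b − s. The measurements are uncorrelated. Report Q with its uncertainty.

11.5 ± 1.68

Let p = d·b = 14.5. δp/p = √((1·δd/d)² + (1·δb/b)²) = √(0.00105 + 0.0122) = 0.115, so δp = 1.67.
Q = p − s: δQ = √(δp² + δs²) = √(2.79 + 0.0196) = 1.68
Q = 11.5.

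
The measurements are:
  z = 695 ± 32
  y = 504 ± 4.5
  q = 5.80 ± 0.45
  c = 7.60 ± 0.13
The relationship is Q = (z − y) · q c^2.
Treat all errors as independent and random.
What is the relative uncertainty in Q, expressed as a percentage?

18.9%

Let u = z − y = 191. δu = √(δz² + δy²) = √(1020 + 20.2) = 32.3, so δu/u = 0.169.
Q is then a monomial in u, q, c:
δQ/Q = √((δu/u)² + (1·δq/q)² + (2·δc/c)²) = √(0.0286 + 0.00602 + 0.00117) = 0.189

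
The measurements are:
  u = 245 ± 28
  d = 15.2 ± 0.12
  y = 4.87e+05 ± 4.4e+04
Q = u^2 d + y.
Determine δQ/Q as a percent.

Let p = u^2·d = 9.12e+05. δp/p = √((2·δu/u)² + (1·δd/d)²) = √(0.0522 + 6.23e-05) = 0.229, so δp = 2.09e+05.
Q = p + y: δQ = √(δp² + δy²) = √(4.35e+10 + 1.94e+09) = 2.13e+05
Q = 1.4e+06, so δQ/Q = 2.13e+05/1.4e+06 = 0.152.

15.2%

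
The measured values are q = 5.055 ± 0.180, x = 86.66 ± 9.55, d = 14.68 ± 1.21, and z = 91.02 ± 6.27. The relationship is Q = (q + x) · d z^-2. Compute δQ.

Let u = q + x = 91.72. δu = √(δq² + δx²) = √(0.0324 + 91.2) = 9.55, so δu/u = 0.104.
Q is then a monomial in u, d, z:
δQ/Q = √((δu/u)² + (1·δd/d)² + (-2·δz/z)²) = √(0.0108 + 0.00679 + 0.0190) = 0.191
Q = 0.1625, so δQ = 0.191 × 0.1625 = 0.0311.

0.0311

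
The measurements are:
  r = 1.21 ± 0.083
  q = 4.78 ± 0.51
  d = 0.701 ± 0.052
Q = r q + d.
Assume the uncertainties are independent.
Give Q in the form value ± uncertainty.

6.48 ± 0.735

Let p = r·q = 5.78. δp/p = √((1·δr/r)² + (1·δq/q)²) = √(0.00471 + 0.0114) = 0.127, so δp = 0.734.
Q = p + d: δQ = √(δp² + δd²) = √(0.538 + 0.00270) = 0.735
Q = 6.48.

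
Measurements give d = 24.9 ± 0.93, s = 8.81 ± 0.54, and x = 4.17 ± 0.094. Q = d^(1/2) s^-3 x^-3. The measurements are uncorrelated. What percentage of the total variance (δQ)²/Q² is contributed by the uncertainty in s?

87.3%

(δQ/Q)² = (½·δd/d)² + (-3·δs/s)² + (-3·δx/x)²
  d term: (0.5×0.0373)² = 0.000349
  s term: (-3×0.0613)² = 0.0338
  x term: (-3×0.0225)² = 0.00457
Total = 0.0387. Share from s = 0.0338/0.0387 = 0.873.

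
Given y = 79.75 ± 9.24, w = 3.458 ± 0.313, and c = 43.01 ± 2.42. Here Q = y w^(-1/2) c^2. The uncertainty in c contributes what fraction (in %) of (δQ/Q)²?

(δQ/Q)² = (1·δy/y)² + (−½·δw/w)² + (2·δc/c)²
  y term: (1×0.116)² = 0.0134
  w term: (-0.5×0.0905)² = 0.00205
  c term: (2×0.0563)² = 0.0127
Total = 0.0281. Share from c = 0.0127/0.0281 = 0.450.

45.0%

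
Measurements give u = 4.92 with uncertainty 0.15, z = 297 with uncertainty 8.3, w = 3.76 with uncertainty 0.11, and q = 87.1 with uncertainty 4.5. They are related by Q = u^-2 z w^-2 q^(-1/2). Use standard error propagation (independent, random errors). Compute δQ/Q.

0.0927

Relative error in a monomial: (δQ/Q)² = Σ (nᵢ · δxᵢ/xᵢ)².
  (-2·δu/u)² = (-2×0.0305)² = 0.00372;  (1·δz/z)² = (1×0.0279)² = 0.000781;  (-2·δw/w)² = (-2×0.0293)² = 0.00342;  (−½·δq/q)² = (-0.5×0.0517)² = 0.000667
δQ/Q = √(0.00859) = 0.0927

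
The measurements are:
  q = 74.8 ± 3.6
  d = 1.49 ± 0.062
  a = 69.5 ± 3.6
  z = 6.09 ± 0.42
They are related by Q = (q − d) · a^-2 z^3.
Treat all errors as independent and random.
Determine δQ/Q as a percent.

Let u = q − d = 73.3. δu = √(δq² + δd²) = √(13.0 + 0.00384) = 3.60, so δu/u = 0.0491.
Q is then a monomial in u, a, z:
δQ/Q = √((δu/u)² + (-2·δa/a)² + (3·δz/z)²) = √(0.00241 + 0.0107 + 0.0428) = 0.237

23.7%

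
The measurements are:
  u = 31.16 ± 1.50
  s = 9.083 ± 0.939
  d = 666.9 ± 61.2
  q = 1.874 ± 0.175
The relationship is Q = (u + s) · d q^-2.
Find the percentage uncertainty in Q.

Let w = u + s = 40.24. δw = √(δu² + δs²) = √(2.25 + 0.882) = 1.77, so δw/w = 0.0440.
Q is then a monomial in w, d, q:
δQ/Q = √((δw/w)² + (1·δd/d)² + (-2·δq/q)²) = √(0.00193 + 0.00842 + 0.0349) = 0.213

21.3%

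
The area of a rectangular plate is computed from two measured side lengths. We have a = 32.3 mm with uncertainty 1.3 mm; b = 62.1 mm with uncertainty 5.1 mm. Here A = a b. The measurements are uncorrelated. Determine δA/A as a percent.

9.15%

For a monomial A ∝ a, b, fractional errors add in quadrature:
  (1·δa/a)² = (1×0.0402)² = 0.00162;  (1·δb/b)² = (1×0.0821)² = 0.00674
δA/A = √(0.00836) = 0.0915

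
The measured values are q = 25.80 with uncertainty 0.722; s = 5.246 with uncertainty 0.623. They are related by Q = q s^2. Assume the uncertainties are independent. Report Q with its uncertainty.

For a monomial Q ∝ q, s^2, fractional errors add in quadrature:
  (1·δq/q)² = (1×0.0280)² = 0.000783;  (2·δs/s)² = (2×0.119)² = 0.0564
δQ/Q = √(0.0572) = 0.239
Q = 710.0, so δQ = 0.239 × 710.0 = 170.

710.0 ± 170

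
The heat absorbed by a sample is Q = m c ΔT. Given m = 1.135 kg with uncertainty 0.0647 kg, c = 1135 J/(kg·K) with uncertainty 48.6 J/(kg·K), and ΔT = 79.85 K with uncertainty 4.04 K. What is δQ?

Q is a product of powers, so relative uncertainties combine in quadrature:
  (1·δm/m)² = (1×0.0570)² = 0.00325;  (1·δc/c)² = (1×0.0428)² = 0.00183;  (1·δΔT/ΔT)² = (1×0.0506)² = 0.00256
δQ/Q = √(0.00764) = 0.0874
Q = 102900 J, so δQ = 0.0874 × 102900 = 8990 J.

8990 J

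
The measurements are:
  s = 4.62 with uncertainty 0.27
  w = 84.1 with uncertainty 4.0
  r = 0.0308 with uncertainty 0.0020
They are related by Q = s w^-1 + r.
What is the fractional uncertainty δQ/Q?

0.0536

Let p = s·w^-1 = 0.0549. δp/p = √((1·δs/s)² + (-1·δw/w)²) = √(0.00342 + 0.00226) = 0.0753, so δp = 0.00414.
Q = p + r: δQ = √(δp² + δr²) = √(1.71e-05 + 4e-06) = 0.00460
Q = 0.0857, so δQ/Q = 0.00460/0.0857 = 0.0536.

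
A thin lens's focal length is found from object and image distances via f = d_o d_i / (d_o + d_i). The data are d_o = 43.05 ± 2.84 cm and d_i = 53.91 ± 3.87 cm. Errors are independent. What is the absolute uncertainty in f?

1.16 cm

∂f/∂d_o = (d_i/(d_o+d_i))² = 0.309;  ∂f/∂d_i = (d_o/(d_o+d_i))² = 0.197
δf = √((∂f/∂d_o · δd_o)² + (∂f/∂d_i · δd_i)²) = √(0.771 + 0.582) = 1.16 cm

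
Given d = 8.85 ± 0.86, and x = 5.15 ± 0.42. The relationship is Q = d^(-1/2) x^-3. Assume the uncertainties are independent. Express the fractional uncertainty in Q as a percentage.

24.9%

For a monomial Q ∝ d^(-1/2), x^-3, fractional errors add in quadrature:
  (−½·δd/d)² = (-0.5×0.0972)² = 0.00236;  (-3·δx/x)² = (-3×0.0816)² = 0.0599
δQ/Q = √(0.0622) = 0.249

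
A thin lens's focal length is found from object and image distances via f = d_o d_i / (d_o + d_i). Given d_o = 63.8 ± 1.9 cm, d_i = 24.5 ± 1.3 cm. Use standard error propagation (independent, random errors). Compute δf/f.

∂f/∂d_o = (d_i/(d_o+d_i))² = 0.0770;  ∂f/∂d_i = (d_o/(d_o+d_i))² = 0.522
δf = √((∂f/∂d_o · δd_o)² + (∂f/∂d_i · δd_i)²) = √(0.0214 + 0.461) = 0.694 cm
f = 17.7 cm, so δf/f = 0.694/17.7 = 0.0392.

0.0392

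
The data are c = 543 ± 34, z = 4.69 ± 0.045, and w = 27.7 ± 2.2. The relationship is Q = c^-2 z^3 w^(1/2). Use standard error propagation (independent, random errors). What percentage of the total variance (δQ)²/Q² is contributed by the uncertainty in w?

8.72%

(δQ/Q)² = (-2·δc/c)² + (3·δz/z)² + (½·δw/w)²
  c term: (-2×0.0626)² = 0.0157
  z term: (3×0.00959)² = 0.000829
  w term: (0.5×0.0794)² = 0.00158
Total = 0.0181. Share from w = 0.00158/0.0181 = 0.0872.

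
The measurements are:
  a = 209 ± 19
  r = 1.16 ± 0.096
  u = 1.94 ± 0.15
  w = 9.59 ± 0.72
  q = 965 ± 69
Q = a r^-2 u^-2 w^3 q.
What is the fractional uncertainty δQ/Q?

0.340

Relative error in a monomial: (δQ/Q)² = Σ (nᵢ · δxᵢ/xᵢ)².
  (1·δa/a)² = (1×0.0909)² = 0.00826;  (-2·δr/r)² = (-2×0.0828)² = 0.0274;  (-2·δu/u)² = (-2×0.0773)² = 0.0239;  (3·δw/w)² = (3×0.0751)² = 0.0507;  (1·δq/q)² = (1×0.0715)² = 0.00511
δQ/Q = √(0.115) = 0.340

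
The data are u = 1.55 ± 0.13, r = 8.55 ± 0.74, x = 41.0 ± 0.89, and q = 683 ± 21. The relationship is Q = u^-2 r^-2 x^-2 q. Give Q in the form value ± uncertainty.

For a monomial Q ∝ u^-2, r^-2, x^-2, q, fractional errors add in quadrature:
  (-2·δu/u)² = (-2×0.0839)² = 0.0281;  (-2·δr/r)² = (-2×0.0865)² = 0.0300;  (-2·δx/x)² = (-2×0.0217)² = 0.00188;  (1·δq/q)² = (1×0.0307)² = 0.000945
δQ/Q = √(0.0609) = 0.247
Q = 0.00231, so δQ = 0.247 × 0.00231 = 0.000571.

0.00231 ± 0.000571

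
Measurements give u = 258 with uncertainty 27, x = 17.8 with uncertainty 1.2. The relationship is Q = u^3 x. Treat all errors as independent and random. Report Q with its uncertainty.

(3.06 ± 0.982) × 10^8

Relative error in a monomial: (δQ/Q)² = Σ (nᵢ · δxᵢ/xᵢ)².
  (3·δu/u)² = (3×0.105)² = 0.0986;  (1·δx/x)² = (1×0.0674)² = 0.00454
δQ/Q = √(0.103) = 0.321
Q = 3.06e+08, so δQ = 0.321 × 3.06e+08 = 9.82e+07.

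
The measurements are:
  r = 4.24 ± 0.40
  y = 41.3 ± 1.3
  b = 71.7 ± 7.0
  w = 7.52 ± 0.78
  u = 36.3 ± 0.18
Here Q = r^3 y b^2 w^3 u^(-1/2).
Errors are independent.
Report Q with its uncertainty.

(1.14 ± 0.531) × 10^9

Each factor contributes (exponent × relative error)² to (δQ/Q)²:
  (3·δr/r)² = (3×0.0943)² = 0.0801;  (1·δy/y)² = (1×0.0315)² = 0.000991;  (2·δb/b)² = (2×0.0976)² = 0.0381;  (3·δw/w)² = (3×0.104)² = 0.0968;  (−½·δu/u)² = (-0.5×0.00496)² = 6.15e-06
δQ/Q = √(0.216) = 0.465
Q = 1.14e+09, so δQ = 0.465 × 1.14e+09 = 5.31e+08.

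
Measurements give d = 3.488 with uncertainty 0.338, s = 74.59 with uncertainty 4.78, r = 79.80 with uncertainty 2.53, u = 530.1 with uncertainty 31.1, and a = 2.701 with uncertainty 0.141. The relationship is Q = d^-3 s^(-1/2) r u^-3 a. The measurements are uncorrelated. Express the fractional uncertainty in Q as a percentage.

34.7%

Relative error in a monomial: (δQ/Q)² = Σ (nᵢ · δxᵢ/xᵢ)².
  (-3·δd/d)² = (-3×0.0969)² = 0.0845;  (−½·δs/s)² = (-0.5×0.0641)² = 0.00103;  (1·δr/r)² = (1×0.0317)² = 0.00101;  (-3·δu/u)² = (-3×0.0587)² = 0.0310;  (1·δa/a)² = (1×0.0522)² = 0.00273
δQ/Q = √(0.120) = 0.347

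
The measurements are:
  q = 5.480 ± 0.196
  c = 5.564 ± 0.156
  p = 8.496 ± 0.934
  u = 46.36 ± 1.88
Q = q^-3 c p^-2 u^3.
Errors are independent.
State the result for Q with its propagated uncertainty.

46.67 ± 12.8

For a monomial Q ∝ q^-3, c, p^-2, u^3, fractional errors add in quadrature:
  (-3·δq/q)² = (-3×0.0358)² = 0.0115;  (1·δc/c)² = (1×0.0280)² = 0.000786;  (-2·δp/p)² = (-2×0.110)² = 0.0483;  (3·δu/u)² = (3×0.0406)² = 0.0148
δQ/Q = √(0.0754) = 0.275
Q = 46.67, so δQ = 0.275 × 46.67 = 12.8.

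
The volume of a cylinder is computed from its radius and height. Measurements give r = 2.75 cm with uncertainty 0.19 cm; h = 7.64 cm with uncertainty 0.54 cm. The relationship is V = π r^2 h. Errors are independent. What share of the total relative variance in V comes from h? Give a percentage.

(δV/V)² = (2·δr/r)² + (1·δh/h)²
  r term: (2×0.0691)² = 0.0191
  h term: (1×0.0707)² = 0.00500
Total = 0.0241. Share from h = 0.00500/0.0241 = 0.207.

20.7%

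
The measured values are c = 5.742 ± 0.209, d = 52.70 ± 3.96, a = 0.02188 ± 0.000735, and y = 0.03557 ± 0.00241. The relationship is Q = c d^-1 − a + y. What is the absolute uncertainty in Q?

Let p = c·d^-1 = 0.1090. δp/p = √((1·δc/c)² + (-1·δd/d)²) = √(0.00132 + 0.00565) = 0.0835, so δp = 0.00910.
Q = p − a + y: δQ = √(δp² + δa² + δy²) = √(8.28e-05 + 5.4e-07 + 5.81e-06) = 0.00944

0.00944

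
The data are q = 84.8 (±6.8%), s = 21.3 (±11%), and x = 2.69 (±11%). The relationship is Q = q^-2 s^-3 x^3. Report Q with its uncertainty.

Each factor contributes (exponent × relative error)² to (δQ/Q)²:
  (-2·δq/q)² = (-2×0.0680)² = 0.0185;  (-3·δs/s)² = (-3×0.110)² = 0.109;  (3·δx/x)² = (3×0.110)² = 0.109
δQ/Q = √(0.236) = 0.486
Q = 2.8e-07, so δQ = 0.486 × 2.8e-07 = 1.36e-07.

(2.80 ± 1.36) × 10^-7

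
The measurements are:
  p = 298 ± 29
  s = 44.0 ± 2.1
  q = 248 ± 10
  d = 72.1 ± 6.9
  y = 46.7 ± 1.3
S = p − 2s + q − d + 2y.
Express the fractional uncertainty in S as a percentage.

6.64%

S is a linear combination, so absolute uncertainties add in quadrature:
  (δp)² = 841;  (2·δs)² = 17.6;  (δq)² = 100;  (δd)² = 47.6;  (2·δy)² = 6.76
δS = √(1010) = 31.8
S = 479, so δS/S = 31.8/479 = 0.0664.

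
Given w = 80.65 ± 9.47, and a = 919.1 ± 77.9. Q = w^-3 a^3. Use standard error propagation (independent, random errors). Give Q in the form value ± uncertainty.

1480 ± 643

Q is a product of powers, so relative uncertainties combine in quadrature:
  (-3·δw/w)² = (-3×0.117)² = 0.124;  (3·δa/a)² = (3×0.0848)² = 0.0647
δQ/Q = √(0.189) = 0.434
Q = 1480, so δQ = 0.434 × 1480 = 643.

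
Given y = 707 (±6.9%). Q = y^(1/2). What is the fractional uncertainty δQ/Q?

0.0345

Q ∝ y^(1/2), so δQ/Q = |½| · δy/y = 0.5 × 0.0690 = 0.0345.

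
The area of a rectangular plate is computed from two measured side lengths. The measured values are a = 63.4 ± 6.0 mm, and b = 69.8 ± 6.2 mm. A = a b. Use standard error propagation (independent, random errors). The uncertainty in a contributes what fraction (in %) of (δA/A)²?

(δA/A)² = (1·δa/a)² + (1·δb/b)²
  a term: (1×0.0946)² = 0.00896
  b term: (1×0.0888)² = 0.00789
Total = 0.0168. Share from a = 0.00896/0.0168 = 0.532.

53.2%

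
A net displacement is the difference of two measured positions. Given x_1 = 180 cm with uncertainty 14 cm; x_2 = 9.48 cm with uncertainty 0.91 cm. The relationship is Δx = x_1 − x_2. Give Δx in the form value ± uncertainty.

171 ± 14.0 cm

Δx is a linear combination, so absolute uncertainties add in quadrature:
  (δx_1)² = 196;  (δx_2)² = 0.828
δΔx = √(197) = 14.0 cm
Δx = 171 cm.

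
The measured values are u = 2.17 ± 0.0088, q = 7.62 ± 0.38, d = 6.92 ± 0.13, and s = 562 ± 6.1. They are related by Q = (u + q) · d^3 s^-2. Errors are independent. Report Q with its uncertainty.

Let w = u + q = 9.79. δw = √(δu² + δq²) = √(7.74e-05 + 0.144) = 0.380, so δw/w = 0.0388.
Q is then a monomial in w, d, s:
δQ/Q = √((δw/w)² + (3·δd/d)² + (-2·δs/s)²) = √(0.00151 + 0.00318 + 0.000471) = 0.0718
Q = 0.0103, so δQ = 0.0718 × 0.0103 = 0.000737.

0.0103 ± 0.000737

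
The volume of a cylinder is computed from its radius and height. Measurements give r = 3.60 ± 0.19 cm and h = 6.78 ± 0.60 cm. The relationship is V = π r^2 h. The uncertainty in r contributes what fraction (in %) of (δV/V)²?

(δV/V)² = (2·δr/r)² + (1·δh/h)²
  r term: (2×0.0528)² = 0.0111
  h term: (1×0.0885)² = 0.00783
Total = 0.0190. Share from r = 0.0111/0.0190 = 0.587.

58.7%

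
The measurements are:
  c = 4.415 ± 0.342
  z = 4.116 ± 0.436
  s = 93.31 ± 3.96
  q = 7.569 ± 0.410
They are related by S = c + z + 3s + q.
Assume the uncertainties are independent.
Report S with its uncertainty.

296.0 ± 11.9

Each term contributes (cᵢ δxᵢ)² to (δS)²:
  (δc)² = 0.117;  (δz)² = 0.190;  (3·δs)² = 141;  (δq)² = 0.168
δS = √(142) = 11.9
S = 296.0.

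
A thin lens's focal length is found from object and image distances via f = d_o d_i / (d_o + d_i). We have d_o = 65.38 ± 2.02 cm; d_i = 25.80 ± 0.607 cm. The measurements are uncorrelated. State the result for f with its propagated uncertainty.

∂f/∂d_o = (d_i/(d_o+d_i))² = 0.0801;  ∂f/∂d_i = (d_o/(d_o+d_i))² = 0.514
δf = √((∂f/∂d_o · δd_o)² + (∂f/∂d_i · δd_i)²) = √(0.0262 + 0.0974) = 0.352 cm
f = 18.50 cm.

18.50 ± 0.352 cm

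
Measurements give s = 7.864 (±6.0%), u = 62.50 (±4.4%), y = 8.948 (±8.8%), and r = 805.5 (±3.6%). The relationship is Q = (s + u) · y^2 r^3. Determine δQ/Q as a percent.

Let w = s + u = 70.36. δw = √(δs² + δu²) = √(0.223 + 7.56) = 2.79, so δw/w = 0.0397.
Q is then a monomial in w, y, r:
δQ/Q = √((δw/w)² + (2·δy/y)² + (3·δr/r)²) = √(0.00157 + 0.0310 + 0.0117) = 0.210

21.0%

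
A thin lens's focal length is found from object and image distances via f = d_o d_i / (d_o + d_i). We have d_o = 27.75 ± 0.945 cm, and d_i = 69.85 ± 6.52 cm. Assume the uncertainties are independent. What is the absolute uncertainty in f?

∂f/∂d_o = (d_i/(d_o+d_i))² = 0.512;  ∂f/∂d_i = (d_o/(d_o+d_i))² = 0.0808
δf = √((∂f/∂d_o · δd_o)² + (∂f/∂d_i · δd_i)²) = √(0.234 + 0.278) = 0.716 cm

0.716 cm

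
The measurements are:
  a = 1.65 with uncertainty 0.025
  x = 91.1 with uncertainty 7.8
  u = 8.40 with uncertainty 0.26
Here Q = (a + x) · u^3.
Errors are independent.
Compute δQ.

Let w = a + x = 92.8. δw = √(δa² + δx²) = √(0.000625 + 60.8) = 7.80, so δw/w = 0.0841.
Q is then a monomial in w, u:
δQ/Q = √((δw/w)² + (3·δu/u)²) = √(0.00707 + 0.00862) = 0.125
Q = 55000, so δQ = 0.125 × 55000 = 6890.

6890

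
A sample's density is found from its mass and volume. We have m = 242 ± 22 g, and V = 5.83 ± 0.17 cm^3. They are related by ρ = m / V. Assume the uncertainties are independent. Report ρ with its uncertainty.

Products/powers → add relative errors in quadrature, weighted by exponent:
  (1·δm/m)² = (1×0.0909)² = 0.00826;  (-1·δV/V)² = (-1×0.0292)² = 0.000850
δρ/ρ = √(0.00911) = 0.0955
ρ = 41.5 g/cm^3, so δρ = 0.0955 × 41.5 = 3.96 g/cm^3.

41.5 ± 3.96 g/cm^3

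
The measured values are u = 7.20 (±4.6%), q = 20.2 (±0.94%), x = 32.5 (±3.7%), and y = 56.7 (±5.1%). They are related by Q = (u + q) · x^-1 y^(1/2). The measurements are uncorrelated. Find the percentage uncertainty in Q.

4.70%

Let w = u + q = 27.4. δw = √(δu² + δq²) = √(0.110 + 0.0361) = 0.382, so δw/w = 0.0139.
Q is then a monomial in w, x, y:
δQ/Q = √((δw/w)² + (-1·δx/x)² + (½·δy/y)²) = √(0.000194 + 0.00137 + 0.000650) = 0.0470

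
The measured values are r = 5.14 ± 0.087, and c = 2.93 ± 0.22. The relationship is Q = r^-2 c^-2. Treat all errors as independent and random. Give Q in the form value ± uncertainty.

Q is a product of powers, so relative uncertainties combine in quadrature:
  (-2·δr/r)² = (-2×0.0169)² = 0.00115;  (-2·δc/c)² = (-2×0.0751)² = 0.0226
δQ/Q = √(0.0237) = 0.154
Q = 0.00441, so δQ = 0.154 × 0.00441 = 0.000679.

0.00441 ± 0.000679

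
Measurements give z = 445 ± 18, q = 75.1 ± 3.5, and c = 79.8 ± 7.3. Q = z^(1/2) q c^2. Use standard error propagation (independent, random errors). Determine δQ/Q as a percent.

Each factor contributes (exponent × relative error)² to (δQ/Q)²:
  (½·δz/z)² = (0.5×0.0404)² = 0.000409;  (1·δq/q)² = (1×0.0466)² = 0.00217;  (2·δc/c)² = (2×0.0915)² = 0.0335
δQ/Q = √(0.0361) = 0.190

19.0%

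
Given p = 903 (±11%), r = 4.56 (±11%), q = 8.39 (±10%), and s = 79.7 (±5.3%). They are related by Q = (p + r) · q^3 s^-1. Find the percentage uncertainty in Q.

32.4%

Let u = p + r = 908. δu = √(δp² + δr²) = √(9870 + 0.252) = 99.3, so δu/u = 0.109.
Q is then a monomial in u, q, s:
δQ/Q = √((δu/u)² + (3·δq/q)² + (-1·δs/s)²) = √(0.0120 + 0.0900 + 0.00281) = 0.324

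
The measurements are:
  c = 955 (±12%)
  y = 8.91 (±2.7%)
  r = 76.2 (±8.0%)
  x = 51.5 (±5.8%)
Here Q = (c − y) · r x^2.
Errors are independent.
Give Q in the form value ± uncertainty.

(1.91 ± 0.355) × 10^8

Let u = c − y = 946. δu = √(δc² + δy²) = √(13100 + 0.0579) = 115, so δu/u = 0.121.
Q is then a monomial in u, r, x:
δQ/Q = √((δu/u)² + (1·δr/r)² + (2·δx/x)²) = √(0.0147 + 0.00640 + 0.0135) = 0.186
Q = 1.91e+08, so δQ = 0.186 × 1.91e+08 = 3.55e+07.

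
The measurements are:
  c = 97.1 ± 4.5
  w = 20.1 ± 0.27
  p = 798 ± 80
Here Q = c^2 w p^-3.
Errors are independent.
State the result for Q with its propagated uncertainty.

0.000373 ± 0.000117

Q is a product of powers, so relative uncertainties combine in quadrature:
  (2·δc/c)² = (2×0.0463)² = 0.00859;  (1·δw/w)² = (1×0.0134)² = 0.000180;  (-3·δp/p)² = (-3×0.100)² = 0.0905
δQ/Q = √(0.0992) = 0.315
Q = 0.000373, so δQ = 0.315 × 0.000373 = 0.000117.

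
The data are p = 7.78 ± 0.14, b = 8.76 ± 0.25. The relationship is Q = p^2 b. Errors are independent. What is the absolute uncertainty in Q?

For a monomial Q ∝ p^2, b, fractional errors add in quadrature:
  (2·δp/p)² = (2×0.0180)² = 0.00130;  (1·δb/b)² = (1×0.0285)² = 0.000814
δQ/Q = √(0.00211) = 0.0459
Q = 530, so δQ = 0.0459 × 530 = 24.4.

24.4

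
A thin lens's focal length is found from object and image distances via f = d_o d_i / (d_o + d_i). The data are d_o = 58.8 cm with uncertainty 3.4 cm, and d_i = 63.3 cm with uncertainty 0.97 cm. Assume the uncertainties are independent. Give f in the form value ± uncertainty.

∂f/∂d_o = (d_i/(d_o+d_i))² = 0.269;  ∂f/∂d_i = (d_o/(d_o+d_i))² = 0.232
δf = √((∂f/∂d_o · δd_o)² + (∂f/∂d_i · δd_i)²) = √(0.835 + 0.0506) = 0.941 cm
f = 30.5 cm.

30.5 ± 0.941 cm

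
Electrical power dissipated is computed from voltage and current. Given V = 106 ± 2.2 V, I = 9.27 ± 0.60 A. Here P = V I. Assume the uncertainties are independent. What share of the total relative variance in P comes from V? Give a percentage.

9.32%

(δP/P)² = (1·δV/V)² + (1·δI/I)²
  V term: (1×0.0208)² = 0.000431
  I term: (1×0.0647)² = 0.00419
Total = 0.00462. Share from V = 0.000431/0.00462 = 0.0932.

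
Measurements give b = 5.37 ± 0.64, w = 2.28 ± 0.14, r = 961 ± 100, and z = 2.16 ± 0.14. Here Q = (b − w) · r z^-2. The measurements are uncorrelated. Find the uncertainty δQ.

Let u = b − w = 3.09. δu = √(δb² + δw²) = √(0.410 + 0.0196) = 0.655, so δu/u = 0.212.
Q is then a monomial in u, r, z:
δQ/Q = √((δu/u)² + (1·δr/r)² + (-2·δz/z)²) = √(0.0450 + 0.0108 + 0.0168) = 0.269
Q = 636, so δQ = 0.269 × 636 = 171.

171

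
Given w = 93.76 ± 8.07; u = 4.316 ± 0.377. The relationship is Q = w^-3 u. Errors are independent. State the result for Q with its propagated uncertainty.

Q is a product of powers, so relative uncertainties combine in quadrature:
  (-3·δw/w)² = (-3×0.0861)² = 0.0667;  (1·δu/u)² = (1×0.0873)² = 0.00763
δQ/Q = √(0.0743) = 0.273
Q = 5.236e-06, so δQ = 0.273 × 5.236e-06 = 1.43e-06.

(5.236 ± 1.43) × 10^-6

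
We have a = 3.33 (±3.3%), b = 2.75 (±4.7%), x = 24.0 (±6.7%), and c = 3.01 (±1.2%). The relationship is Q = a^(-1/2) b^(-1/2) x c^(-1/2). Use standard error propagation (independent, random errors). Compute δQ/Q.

0.0731

Q is a product of powers, so relative uncertainties combine in quadrature:
  (−½·δa/a)² = (-0.5×0.0330)² = 0.000272;  (−½·δb/b)² = (-0.5×0.0470)² = 0.000552;  (1·δx/x)² = (1×0.0670)² = 0.00449;  (−½·δc/c)² = (-0.5×0.0120)² = 3.6e-05
δQ/Q = √(0.00535) = 0.0731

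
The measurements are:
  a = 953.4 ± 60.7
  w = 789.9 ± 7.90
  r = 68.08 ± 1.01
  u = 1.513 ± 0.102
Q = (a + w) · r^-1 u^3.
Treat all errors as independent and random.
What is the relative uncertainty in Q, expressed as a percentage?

20.6%

Let h = a + w = 1743. δh = √(δa² + δw²) = √(3680 + 62.4) = 61.2, so δh/h = 0.0351.
Q is then a monomial in h, r, u:
δQ/Q = √((δh/h)² + (-1·δr/r)² + (3·δu/u)²) = √(0.00123 + 0.000220 + 0.0409) = 0.206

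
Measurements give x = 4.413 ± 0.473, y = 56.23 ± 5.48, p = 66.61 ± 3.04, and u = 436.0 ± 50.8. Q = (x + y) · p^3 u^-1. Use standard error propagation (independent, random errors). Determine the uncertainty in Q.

Let w = x + y = 60.64. δw = √(δx² + δy²) = √(0.224 + 30.0) = 5.50, so δw/w = 0.0907.
Q is then a monomial in w, p, u:
δQ/Q = √((δw/w)² + (3·δp/p)² + (-1·δu/u)²) = √(0.00823 + 0.0187 + 0.0136) = 0.201
Q = 41110, so δQ = 0.201 × 41110 = 8280.

8280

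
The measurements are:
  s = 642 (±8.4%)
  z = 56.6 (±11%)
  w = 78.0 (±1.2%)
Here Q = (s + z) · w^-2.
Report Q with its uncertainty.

Let u = s + z = 699. δu = √(δs² + δz²) = √(2910 + 38.8) = 54.3, so δu/u = 0.0777.
Q is then a monomial in u, w:
δQ/Q = √((δu/u)² + (-2·δw/w)²) = √(0.00604 + 0.000576) = 0.0813
Q = 0.115, so δQ = 0.0813 × 0.115 = 0.00934.

0.115 ± 0.00934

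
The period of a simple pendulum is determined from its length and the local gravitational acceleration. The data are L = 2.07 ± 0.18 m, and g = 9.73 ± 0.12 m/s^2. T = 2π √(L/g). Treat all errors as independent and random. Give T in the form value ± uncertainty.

2.90 ± 0.127 s

For a monomial T ∝ L^(1/2), g^(-1/2), fractional errors add in quadrature:
  (½·δL/L)² = (0.5×0.0870)² = 0.00189;  (−½·δg/g)² = (-0.5×0.0123)² = 3.8e-05
δT/T = √(0.00193) = 0.0439
T = 2.90 s, so δT = 0.0439 × 2.90 = 0.127 s.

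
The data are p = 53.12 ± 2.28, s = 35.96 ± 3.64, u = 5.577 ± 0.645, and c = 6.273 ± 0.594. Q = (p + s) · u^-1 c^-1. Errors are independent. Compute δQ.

0.400

Let w = p + s = 89.08. δw = √(δp² + δs²) = √(5.20 + 13.2) = 4.30, so δw/w = 0.0482.
Q is then a monomial in w, u, c:
δQ/Q = √((δw/w)² + (-1·δu/u)² + (-1·δc/c)²) = √(0.00232 + 0.0134 + 0.00897) = 0.157
Q = 2.546, so δQ = 0.157 × 2.546 = 0.400.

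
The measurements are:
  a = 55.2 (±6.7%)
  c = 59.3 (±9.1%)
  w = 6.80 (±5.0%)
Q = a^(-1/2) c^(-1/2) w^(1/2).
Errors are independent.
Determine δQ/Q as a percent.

6.18%

Relative error in a monomial: (δQ/Q)² = Σ (nᵢ · δxᵢ/xᵢ)².
  (−½·δa/a)² = (-0.5×0.0670)² = 0.00112;  (−½·δc/c)² = (-0.5×0.0910)² = 0.00207;  (½·δw/w)² = (0.5×0.0500)² = 0.000625
δQ/Q = √(0.00382) = 0.0618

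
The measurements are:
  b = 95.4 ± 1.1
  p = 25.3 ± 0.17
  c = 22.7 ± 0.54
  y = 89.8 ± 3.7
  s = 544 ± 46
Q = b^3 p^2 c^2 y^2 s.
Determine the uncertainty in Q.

Q is a product of powers, so relative uncertainties combine in quadrature:
  (3·δb/b)² = (3×0.0115)² = 0.00120;  (2·δp/p)² = (2×0.00672)² = 0.000181;  (2·δc/c)² = (2×0.0238)² = 0.00226;  (2·δy/y)² = (2×0.0412)² = 0.00679;  (1·δs/s)² = (1×0.0846)² = 0.00715
δQ/Q = √(0.0176) = 0.133
Q = 1.26e+18, so δQ = 0.133 × 1.26e+18 = 1.67e+17.

1.67e+17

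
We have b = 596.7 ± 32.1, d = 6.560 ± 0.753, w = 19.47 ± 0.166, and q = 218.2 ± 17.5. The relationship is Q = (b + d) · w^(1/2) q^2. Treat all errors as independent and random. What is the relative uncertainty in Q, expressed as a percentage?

Let u = b + d = 603.3. δu = √(δb² + δd²) = √(1030 + 0.567) = 32.1, so δu/u = 0.0532.
Q is then a monomial in u, w, q:
δQ/Q = √((δu/u)² + (½·δw/w)² + (2·δq/q)²) = √(0.00283 + 1.82e-05 + 0.0257) = 0.169

16.9%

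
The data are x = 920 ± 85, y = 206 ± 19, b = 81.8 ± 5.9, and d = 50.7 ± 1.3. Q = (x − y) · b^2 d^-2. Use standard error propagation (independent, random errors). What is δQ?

Let u = x − y = 714. δu = √(δx² + δy²) = √(7220 + 361) = 87.1, so δu/u = 0.122.
Q is then a monomial in u, b, d:
δQ/Q = √((δu/u)² + (2·δb/b)² + (-2·δd/d)²) = √(0.0149 + 0.0208 + 0.00263) = 0.196
Q = 1860, so δQ = 0.196 × 1860 = 364.

364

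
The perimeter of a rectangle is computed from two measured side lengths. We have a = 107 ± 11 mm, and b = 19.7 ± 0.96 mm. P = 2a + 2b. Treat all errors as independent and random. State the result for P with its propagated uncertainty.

P is a linear combination, so absolute uncertainties add in quadrature:
  (2·δa)² = 484;  (2·δb)² = 3.69
δP = √(488) = 22.1 mm
P = 253 mm.

253 ± 22.1 mm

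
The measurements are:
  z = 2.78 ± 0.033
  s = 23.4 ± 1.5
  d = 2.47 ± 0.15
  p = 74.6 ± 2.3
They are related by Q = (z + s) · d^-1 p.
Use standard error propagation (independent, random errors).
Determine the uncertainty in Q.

70.4

Let u = z + s = 26.2. δu = √(δz² + δs²) = √(0.00109 + 2.25) = 1.50, so δu/u = 0.0573.
Q is then a monomial in u, d, p:
δQ/Q = √((δu/u)² + (-1·δd/d)² + (1·δp/p)²) = √(0.00328 + 0.00369 + 0.000951) = 0.0890
Q = 791, so δQ = 0.0890 × 791 = 70.4.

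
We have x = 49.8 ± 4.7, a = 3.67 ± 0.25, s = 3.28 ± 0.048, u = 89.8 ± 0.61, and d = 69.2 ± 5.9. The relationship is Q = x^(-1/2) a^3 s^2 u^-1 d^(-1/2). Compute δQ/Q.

0.216

Q is a product of powers, so relative uncertainties combine in quadrature:
  (−½·δx/x)² = (-0.5×0.0944)² = 0.00223;  (3·δa/a)² = (3×0.0681)² = 0.0418;  (2·δs/s)² = (2×0.0146)² = 0.000857;  (-1·δu/u)² = (-1×0.00679)² = 4.61e-05;  (−½·δd/d)² = (-0.5×0.0853)² = 0.00182
δQ/Q = √(0.0467) = 0.216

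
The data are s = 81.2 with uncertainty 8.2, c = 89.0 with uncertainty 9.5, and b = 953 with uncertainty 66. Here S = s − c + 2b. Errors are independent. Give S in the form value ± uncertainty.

1900 ± 133

For a sum/difference, combine absolute errors in quadrature:
  (δs)² = 67.2;  (δc)² = 90.2;  (2·δb)² = 17400
δS = √(17600) = 133
S = 1900.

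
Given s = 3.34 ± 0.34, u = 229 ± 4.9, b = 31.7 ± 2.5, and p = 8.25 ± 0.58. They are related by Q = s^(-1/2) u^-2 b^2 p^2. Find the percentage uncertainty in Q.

Each factor contributes (exponent × relative error)² to (δQ/Q)²:
  (−½·δs/s)² = (-0.5×0.102)² = 0.00259;  (-2·δu/u)² = (-2×0.0214)² = 0.00183;  (2·δb/b)² = (2×0.0789)² = 0.0249;  (2·δp/p)² = (2×0.0703)² = 0.0198
δQ/Q = √(0.0491) = 0.222

22.2%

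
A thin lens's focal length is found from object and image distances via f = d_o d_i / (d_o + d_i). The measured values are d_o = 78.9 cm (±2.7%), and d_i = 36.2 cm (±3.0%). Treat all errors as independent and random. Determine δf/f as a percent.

2.22%

∂f/∂d_o = (d_i/(d_o+d_i))² = 0.0989;  ∂f/∂d_i = (d_o/(d_o+d_i))² = 0.470
δf = √((∂f/∂d_o · δd_o)² + (∂f/∂d_i · δd_i)²) = √(0.0444 + 0.260) = 0.552 cm
f = 24.8 cm, so δf/f = 0.552/24.8 = 0.0222.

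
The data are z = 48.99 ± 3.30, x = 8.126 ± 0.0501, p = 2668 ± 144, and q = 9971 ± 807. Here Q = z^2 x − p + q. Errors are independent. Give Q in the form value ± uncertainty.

26810 ± 2750

Let w = z^2·x = 19500. δw/w = √((2·δz/z)² + (1·δx/x)²) = √(0.0181 + 3.8e-05) = 0.135, so δw = 2630.
Q = w − p + q: δQ = √(δw² + δp² + δq²) = √(6.92e+06 + 20700 + 6.51e+05) = 2750
Q = 26810.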